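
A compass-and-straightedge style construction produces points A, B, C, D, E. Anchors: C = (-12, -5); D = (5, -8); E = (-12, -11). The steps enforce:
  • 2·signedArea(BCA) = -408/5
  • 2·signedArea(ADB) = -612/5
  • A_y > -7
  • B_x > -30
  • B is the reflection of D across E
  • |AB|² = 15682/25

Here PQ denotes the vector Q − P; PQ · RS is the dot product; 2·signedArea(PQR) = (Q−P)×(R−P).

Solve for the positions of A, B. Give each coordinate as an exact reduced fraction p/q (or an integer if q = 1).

A = (-26/5, -31/5)
B = (-29, -14)

1. B_x = -29  [B is the reflection of D across E]
2. B_y = -14  [B is the reflection of D across E]
   → B = (-29, -14)
3. A_x = -26/5  [2·signedArea(ADB) = -612/5 ∩ 2·signedArea(BCA) = -408/5]
4. A_y = -31/5  [2·signedArea(ADB) = -612/5 ∩ 2·signedArea(BCA) = -408/5]
   → A = (-26/5, -31/5)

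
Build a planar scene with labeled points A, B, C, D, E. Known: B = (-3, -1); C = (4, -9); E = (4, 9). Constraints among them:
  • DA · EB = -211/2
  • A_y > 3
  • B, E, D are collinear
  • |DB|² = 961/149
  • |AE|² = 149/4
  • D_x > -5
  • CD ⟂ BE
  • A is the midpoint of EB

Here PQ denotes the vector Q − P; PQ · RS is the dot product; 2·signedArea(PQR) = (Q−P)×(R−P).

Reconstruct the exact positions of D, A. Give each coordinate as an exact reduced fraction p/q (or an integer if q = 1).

1. D_x = -664/149  [B, E, D are collinear ∩ CD ⟂ BE]
2. D_y = -459/149  [B, E, D are collinear ∩ CD ⟂ BE]
   → D = (-664/149, -459/149)
3. A_x = 1/2  [A is the midpoint of EB]
4. A_y = 4  [A is the midpoint of EB]
   → A = (1/2, 4)

A = (1/2, 4)
D = (-664/149, -459/149)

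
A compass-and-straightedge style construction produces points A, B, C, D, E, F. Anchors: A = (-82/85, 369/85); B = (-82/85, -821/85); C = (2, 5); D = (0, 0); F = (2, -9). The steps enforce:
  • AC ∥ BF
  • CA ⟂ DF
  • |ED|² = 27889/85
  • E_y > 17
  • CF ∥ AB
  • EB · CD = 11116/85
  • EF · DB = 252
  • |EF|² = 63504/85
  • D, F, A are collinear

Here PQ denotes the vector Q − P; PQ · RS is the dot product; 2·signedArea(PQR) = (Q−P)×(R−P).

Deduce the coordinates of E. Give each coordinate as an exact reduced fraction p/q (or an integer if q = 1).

E = (-334/85, 1503/85)

1. E_x = -334/85  [EF · DB = 252 ∩ EB · CD = 11116/85]
2. E_y = 1503/85  [EF · DB = 252 ∩ EB · CD = 11116/85]
   → E = (-334/85, 1503/85)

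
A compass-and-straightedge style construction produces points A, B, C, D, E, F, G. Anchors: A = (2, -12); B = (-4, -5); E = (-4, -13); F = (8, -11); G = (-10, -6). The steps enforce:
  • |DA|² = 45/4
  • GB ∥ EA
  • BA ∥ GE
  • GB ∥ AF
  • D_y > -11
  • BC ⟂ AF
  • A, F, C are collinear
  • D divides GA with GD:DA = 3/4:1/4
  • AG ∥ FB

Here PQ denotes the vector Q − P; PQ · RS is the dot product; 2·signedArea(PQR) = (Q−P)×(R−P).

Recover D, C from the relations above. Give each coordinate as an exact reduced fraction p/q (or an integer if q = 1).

1. D_x = -1  [D divides GA with GD:DA = 3/4:1/4]
2. D_y = -21/2  [D divides GA with GD:DA = 3/4:1/4]
   → D = (-1, -21/2)
3. C_x = -100/37  [A, F, C are collinear ∩ BC ⟂ AF]
4. C_y = -473/37  [A, F, C are collinear ∩ BC ⟂ AF]
   → C = (-100/37, -473/37)

C = (-100/37, -473/37)
D = (-1, -21/2)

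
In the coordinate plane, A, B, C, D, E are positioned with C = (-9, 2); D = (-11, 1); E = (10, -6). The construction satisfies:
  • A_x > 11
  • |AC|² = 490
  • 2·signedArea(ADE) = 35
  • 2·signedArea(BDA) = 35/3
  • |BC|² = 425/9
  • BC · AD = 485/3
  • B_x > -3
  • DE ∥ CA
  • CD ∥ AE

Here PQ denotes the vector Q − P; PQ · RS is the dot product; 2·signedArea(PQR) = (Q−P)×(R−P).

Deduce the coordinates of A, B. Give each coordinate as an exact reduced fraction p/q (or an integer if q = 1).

A = (12, -5)
B = (-8/3, -2/3)

1. A_x = 12  [CD ∥ AE ∩ DE ∥ CA]
2. A_y = -5  [CD ∥ AE ∩ DE ∥ CA]
   → A = (12, -5)
3. B_x = -8/3  [2·signedArea(BDA) = 35/3 ∩ BC · AD = 485/3]
4. B_y = -2/3  [2·signedArea(BDA) = 35/3 ∩ BC · AD = 485/3]
   → B = (-8/3, -2/3)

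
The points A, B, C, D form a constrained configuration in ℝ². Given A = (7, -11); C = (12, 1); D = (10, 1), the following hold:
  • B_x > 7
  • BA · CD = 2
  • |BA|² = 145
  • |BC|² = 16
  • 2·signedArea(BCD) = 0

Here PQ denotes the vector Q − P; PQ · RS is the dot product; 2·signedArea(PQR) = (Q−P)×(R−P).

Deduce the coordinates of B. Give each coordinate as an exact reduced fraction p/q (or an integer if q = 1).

B = (8, 1)

1. B_x = 8  [2·signedArea(BCD) = 0 ∩ BA · CD = 2]
2. B_y = 1  [2·signedArea(BCD) = 0 ∩ BA · CD = 2]
   → B = (8, 1)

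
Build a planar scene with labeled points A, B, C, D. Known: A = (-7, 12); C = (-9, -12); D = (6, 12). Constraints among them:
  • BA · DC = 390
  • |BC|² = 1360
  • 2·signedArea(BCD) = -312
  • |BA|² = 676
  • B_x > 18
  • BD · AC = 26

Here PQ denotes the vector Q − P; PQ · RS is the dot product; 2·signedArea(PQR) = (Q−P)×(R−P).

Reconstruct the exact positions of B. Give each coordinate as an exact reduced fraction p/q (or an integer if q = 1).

1. B_x = 19  [BA · DC = 390 ∩ BD · AC = 26]
2. B_y = 12  [BA · DC = 390 ∩ BD · AC = 26]
   → B = (19, 12)

B = (19, 12)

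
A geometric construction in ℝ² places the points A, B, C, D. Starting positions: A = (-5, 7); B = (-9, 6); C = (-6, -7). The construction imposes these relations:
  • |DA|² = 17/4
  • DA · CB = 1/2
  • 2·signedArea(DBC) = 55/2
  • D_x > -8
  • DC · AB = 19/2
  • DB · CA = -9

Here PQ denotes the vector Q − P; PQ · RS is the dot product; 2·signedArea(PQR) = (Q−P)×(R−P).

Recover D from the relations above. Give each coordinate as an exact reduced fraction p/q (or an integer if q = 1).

1. D_x = -7  [DA · CB = 1/2 ∩ DB · CA = -9]
2. D_y = 13/2  [DA · CB = 1/2 ∩ DB · CA = -9]
   → D = (-7, 13/2)

D = (-7, 13/2)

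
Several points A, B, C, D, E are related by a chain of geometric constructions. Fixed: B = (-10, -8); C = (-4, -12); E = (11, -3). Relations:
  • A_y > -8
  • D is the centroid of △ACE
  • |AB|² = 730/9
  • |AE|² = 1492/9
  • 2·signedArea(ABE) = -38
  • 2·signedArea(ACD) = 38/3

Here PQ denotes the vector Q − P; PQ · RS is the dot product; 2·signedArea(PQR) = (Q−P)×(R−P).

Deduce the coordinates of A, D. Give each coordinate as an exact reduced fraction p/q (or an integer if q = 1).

1. A_x = -1  [line -5·x + 21·y + 156 = 0 ∩ |AB|² = 730/9]
2. A_y = -23/3  [line -5·x + 21·y + 156 = 0 ∩ |AB|² = 730/9]
   → A = (-1, -23/3)
3. D_x = 2  [2·signedArea(ACD) = 38/3 ∩ D is the centroid of △ACE]
4. D_y = -68/9  [2·signedArea(ACD) = 38/3 ∩ D is the centroid of △ACE]
   → D = (2, -68/9)

A = (-1, -23/3)
D = (2, -68/9)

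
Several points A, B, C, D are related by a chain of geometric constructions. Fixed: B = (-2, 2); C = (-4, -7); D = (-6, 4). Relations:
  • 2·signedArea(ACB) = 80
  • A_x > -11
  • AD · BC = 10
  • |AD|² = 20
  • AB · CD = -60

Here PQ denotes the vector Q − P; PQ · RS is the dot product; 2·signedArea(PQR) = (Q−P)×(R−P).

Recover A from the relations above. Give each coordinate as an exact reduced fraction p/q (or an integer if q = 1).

A = (-10, 6)

1. A_x = -10  [2·signedArea(ACB) = 80 ∩ AB · CD = -60]
2. A_y = 6  [2·signedArea(ACB) = 80 ∩ AB · CD = -60]
   → A = (-10, 6)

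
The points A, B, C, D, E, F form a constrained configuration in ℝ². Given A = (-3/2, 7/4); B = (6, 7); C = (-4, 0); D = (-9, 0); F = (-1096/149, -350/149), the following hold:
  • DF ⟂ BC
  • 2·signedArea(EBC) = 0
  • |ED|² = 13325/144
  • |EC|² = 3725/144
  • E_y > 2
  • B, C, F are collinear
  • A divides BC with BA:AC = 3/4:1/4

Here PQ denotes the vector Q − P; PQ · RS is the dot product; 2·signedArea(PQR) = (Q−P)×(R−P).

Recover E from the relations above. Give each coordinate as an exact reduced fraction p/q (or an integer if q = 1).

E = (1/6, 35/12)

1. E_x = 1/6  [line 7·x + -10·y + 28 = 0 ∩ |ED|² = 13325/144]
2. E_y = 35/12  [line 7·x + -10·y + 28 = 0 ∩ |ED|² = 13325/144]
   → E = (1/6, 35/12)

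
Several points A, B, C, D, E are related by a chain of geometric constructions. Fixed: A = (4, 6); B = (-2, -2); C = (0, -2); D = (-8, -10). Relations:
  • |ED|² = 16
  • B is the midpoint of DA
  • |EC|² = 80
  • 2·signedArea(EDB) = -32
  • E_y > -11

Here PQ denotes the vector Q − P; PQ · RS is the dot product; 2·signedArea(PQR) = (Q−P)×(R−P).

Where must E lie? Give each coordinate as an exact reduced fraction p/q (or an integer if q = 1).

1. E_x = -4  [line -8·x + 6·y + 28 = 0 ∩ |ED|² = 16]
2. E_y = -10  [line -8·x + 6·y + 28 = 0 ∩ |ED|² = 16]
   → E = (-4, -10)

E = (-4, -10)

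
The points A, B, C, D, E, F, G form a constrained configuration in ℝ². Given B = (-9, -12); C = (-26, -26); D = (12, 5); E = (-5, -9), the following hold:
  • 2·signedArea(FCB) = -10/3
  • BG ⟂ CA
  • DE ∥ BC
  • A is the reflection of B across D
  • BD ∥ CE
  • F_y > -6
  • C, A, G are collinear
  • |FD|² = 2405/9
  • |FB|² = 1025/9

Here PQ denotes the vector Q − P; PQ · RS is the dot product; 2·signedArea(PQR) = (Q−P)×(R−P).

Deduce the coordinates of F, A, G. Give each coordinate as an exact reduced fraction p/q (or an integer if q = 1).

1. F_x = -2/3  [line -14·x + 17·y + 244/3 = 0 ∩ |FB|² = 1025/9]
2. F_y = -16/3  [line -14·x + 17·y + 244/3 = 0 ∩ |FB|² = 1025/9]
   → F = (-2/3, -16/3)
3. A_x = 33  [A is the reflection of B across D]
4. A_y = 22  [A is the reflection of B across D]
   → A = (33, 22)
5. G_x = -10317/1157  [C, A, G are collinear ∩ BG ⟂ CA]
6. G_y = -14002/1157  [C, A, G are collinear ∩ BG ⟂ CA]
   → G = (-10317/1157, -14002/1157)

A = (33, 22)
F = (-2/3, -16/3)
G = (-10317/1157, -14002/1157)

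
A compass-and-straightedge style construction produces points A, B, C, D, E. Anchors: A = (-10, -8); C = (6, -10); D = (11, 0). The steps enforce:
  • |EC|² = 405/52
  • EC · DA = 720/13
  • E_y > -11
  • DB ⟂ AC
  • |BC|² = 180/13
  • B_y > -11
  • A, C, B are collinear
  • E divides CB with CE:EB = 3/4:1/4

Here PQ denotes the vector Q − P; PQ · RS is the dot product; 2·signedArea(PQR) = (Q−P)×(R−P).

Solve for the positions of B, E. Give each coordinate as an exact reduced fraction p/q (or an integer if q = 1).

1. B_x = 126/13  [A, C, B are collinear ∩ DB ⟂ AC]
2. B_y = -136/13  [A, C, B are collinear ∩ DB ⟂ AC]
   → B = (126/13, -136/13)
3. E_x = 114/13  [E divides CB with CE:EB = 3/4:1/4]
4. E_y = -269/26  [E divides CB with CE:EB = 3/4:1/4]
   → E = (114/13, -269/26)

B = (126/13, -136/13)
E = (114/13, -269/26)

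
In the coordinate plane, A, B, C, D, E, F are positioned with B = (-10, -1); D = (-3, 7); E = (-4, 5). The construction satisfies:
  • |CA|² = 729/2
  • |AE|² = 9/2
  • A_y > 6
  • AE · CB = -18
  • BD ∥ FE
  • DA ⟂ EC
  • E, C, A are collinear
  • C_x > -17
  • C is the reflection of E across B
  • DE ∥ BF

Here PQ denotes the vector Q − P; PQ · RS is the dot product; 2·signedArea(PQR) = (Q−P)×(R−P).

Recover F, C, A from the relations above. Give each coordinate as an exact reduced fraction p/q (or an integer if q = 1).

A = (-5/2, 13/2)
C = (-16, -7)
F = (-11, -3)

1. F_x = -11  [BD ∥ FE ∩ DE ∥ BF]
2. F_y = -3  [BD ∥ FE ∩ DE ∥ BF]
   → F = (-11, -3)
3. C_x = -16  [C is the reflection of E across B]
4. C_y = -7  [C is the reflection of E across B]
   → C = (-16, -7)
5. A_x = -5/2  [E, C, A are collinear ∩ DA ⟂ EC]
6. A_y = 13/2  [E, C, A are collinear ∩ DA ⟂ EC]
   → A = (-5/2, 13/2)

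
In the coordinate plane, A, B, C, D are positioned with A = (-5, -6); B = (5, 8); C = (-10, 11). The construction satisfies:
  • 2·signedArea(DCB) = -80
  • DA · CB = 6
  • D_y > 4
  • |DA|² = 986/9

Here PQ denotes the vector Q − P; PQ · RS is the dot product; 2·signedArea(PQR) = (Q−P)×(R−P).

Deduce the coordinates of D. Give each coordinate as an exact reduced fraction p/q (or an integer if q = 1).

1. D_x = -10/3  [DA · CB = 6 ∩ 2·signedArea(DCB) = -80]
2. D_y = 13/3  [DA · CB = 6 ∩ 2·signedArea(DCB) = -80]
   → D = (-10/3, 13/3)

D = (-10/3, 13/3)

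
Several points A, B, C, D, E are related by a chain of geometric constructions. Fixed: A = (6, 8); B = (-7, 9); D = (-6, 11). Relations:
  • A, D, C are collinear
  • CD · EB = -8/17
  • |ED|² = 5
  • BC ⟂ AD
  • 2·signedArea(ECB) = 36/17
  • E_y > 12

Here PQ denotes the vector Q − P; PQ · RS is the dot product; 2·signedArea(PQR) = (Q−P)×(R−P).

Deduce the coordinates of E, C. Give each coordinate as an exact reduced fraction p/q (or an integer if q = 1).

C = (-110/17, 189/17)
E = (-5, 13)

1. C_x = -110/17  [A, D, C are collinear ∩ BC ⟂ AD]
2. C_y = 189/17  [A, D, C are collinear ∩ BC ⟂ AD]
   → C = (-110/17, 189/17)
3. E_x = -5  [line 36/17·x + -9/17·y + 297/17 = 0 ∩ |ED|² = 5]
4. E_y = 13  [line 36/17·x + -9/17·y + 297/17 = 0 ∩ |ED|² = 5]
   → E = (-5, 13)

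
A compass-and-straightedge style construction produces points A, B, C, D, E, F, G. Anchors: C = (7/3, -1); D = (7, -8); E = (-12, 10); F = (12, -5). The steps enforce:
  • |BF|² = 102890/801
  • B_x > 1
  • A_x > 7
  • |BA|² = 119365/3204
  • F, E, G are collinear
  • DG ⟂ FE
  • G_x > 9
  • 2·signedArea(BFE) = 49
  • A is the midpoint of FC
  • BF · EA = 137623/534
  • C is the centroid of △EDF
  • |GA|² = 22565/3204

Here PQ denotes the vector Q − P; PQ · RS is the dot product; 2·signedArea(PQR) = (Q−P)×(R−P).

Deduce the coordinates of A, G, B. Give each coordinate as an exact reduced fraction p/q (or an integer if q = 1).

1. A_x = 43/6  [A is the midpoint of FC]
2. A_y = -3  [A is the midpoint of FC]
   → A = (43/6, -3)
3. G_x = 868/89  [F, E, G are collinear ∩ DG ⟂ FE]
4. G_y = -320/89  [F, E, G are collinear ∩ DG ⟂ FE]
   → G = (868/89, -320/89)
5. B_x = 141/89  [2·signedArea(BFE) = 49 ∩ BF · EA = 137623/534]
6. B_y = -142/267  [2·signedArea(BFE) = 49 ∩ BF · EA = 137623/534]
   → B = (141/89, -142/267)

A = (43/6, -3)
B = (141/89, -142/267)
G = (868/89, -320/89)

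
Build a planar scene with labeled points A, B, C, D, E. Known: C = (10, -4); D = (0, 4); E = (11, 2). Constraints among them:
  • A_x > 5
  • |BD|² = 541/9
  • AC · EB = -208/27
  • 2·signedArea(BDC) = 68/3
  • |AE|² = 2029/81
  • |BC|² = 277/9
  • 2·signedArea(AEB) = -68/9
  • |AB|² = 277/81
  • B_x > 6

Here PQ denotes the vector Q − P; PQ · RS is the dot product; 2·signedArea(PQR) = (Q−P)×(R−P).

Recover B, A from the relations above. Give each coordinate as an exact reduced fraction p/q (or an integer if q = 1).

1. B_x = 7  [line 8·x + 10·y + -188/3 = 0 ∩ |BD|² = 541/9]
2. B_y = 2/3  [line 8·x + 10·y + -188/3 = 0 ∩ |BD|² = 541/9]
   → B = (7, 2/3)
3. A_x = 6  [AC · EB = -208/27 ∩ 2·signedArea(AEB) = -68/9]
4. A_y = 20/9  [AC · EB = -208/27 ∩ 2·signedArea(AEB) = -68/9]
   → A = (6, 20/9)

A = (6, 20/9)
B = (7, 2/3)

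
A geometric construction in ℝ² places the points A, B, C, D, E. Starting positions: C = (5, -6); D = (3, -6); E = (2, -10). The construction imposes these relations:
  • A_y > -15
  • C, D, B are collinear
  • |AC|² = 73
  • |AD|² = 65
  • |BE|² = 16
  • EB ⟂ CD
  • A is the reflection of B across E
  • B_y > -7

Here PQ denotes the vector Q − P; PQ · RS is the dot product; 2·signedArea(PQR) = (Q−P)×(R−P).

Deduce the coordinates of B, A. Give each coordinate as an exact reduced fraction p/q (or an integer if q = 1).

A = (2, -14)
B = (2, -6)

1. B_x = 2  [C, D, B are collinear ∩ EB ⟂ CD]
2. B_y = -6  [C, D, B are collinear ∩ EB ⟂ CD]
   → B = (2, -6)
3. A_x = 2  [A is the reflection of B across E]
4. A_y = -14  [A is the reflection of B across E]
   → A = (2, -14)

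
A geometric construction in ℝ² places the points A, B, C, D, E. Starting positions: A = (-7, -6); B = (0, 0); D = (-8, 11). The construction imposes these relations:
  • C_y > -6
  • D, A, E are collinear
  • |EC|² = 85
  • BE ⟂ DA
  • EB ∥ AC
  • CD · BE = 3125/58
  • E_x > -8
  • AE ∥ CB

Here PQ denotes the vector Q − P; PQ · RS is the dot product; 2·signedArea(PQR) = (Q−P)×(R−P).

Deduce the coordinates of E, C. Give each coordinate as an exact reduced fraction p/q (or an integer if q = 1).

1. E_x = -425/58  [D, A, E are collinear ∩ BE ⟂ DA]
2. E_y = -25/58  [D, A, E are collinear ∩ BE ⟂ DA]
   → E = (-425/58, -25/58)
3. C_x = 19/58  [AE ∥ CB ∩ EB ∥ AC]
4. C_y = -323/58  [AE ∥ CB ∩ EB ∥ AC]
   → C = (19/58, -323/58)

C = (19/58, -323/58)
E = (-425/58, -25/58)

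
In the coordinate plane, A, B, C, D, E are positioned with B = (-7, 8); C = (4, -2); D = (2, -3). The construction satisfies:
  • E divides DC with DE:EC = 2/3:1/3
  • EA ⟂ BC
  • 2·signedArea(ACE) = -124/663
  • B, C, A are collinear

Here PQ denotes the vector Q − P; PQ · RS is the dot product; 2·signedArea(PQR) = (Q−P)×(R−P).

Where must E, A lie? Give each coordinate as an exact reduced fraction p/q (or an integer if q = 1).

A = (840/221, -402/221)
E = (10/3, -7/3)

1. E_x = 10/3  [E divides DC with DE:EC = 2/3:1/3]
2. E_y = -7/3  [E divides DC with DE:EC = 2/3:1/3]
   → E = (10/3, -7/3)
3. A_x = 840/221  [B, C, A are collinear ∩ EA ⟂ BC]
4. A_y = -402/221  [B, C, A are collinear ∩ EA ⟂ BC]
   → A = (840/221, -402/221)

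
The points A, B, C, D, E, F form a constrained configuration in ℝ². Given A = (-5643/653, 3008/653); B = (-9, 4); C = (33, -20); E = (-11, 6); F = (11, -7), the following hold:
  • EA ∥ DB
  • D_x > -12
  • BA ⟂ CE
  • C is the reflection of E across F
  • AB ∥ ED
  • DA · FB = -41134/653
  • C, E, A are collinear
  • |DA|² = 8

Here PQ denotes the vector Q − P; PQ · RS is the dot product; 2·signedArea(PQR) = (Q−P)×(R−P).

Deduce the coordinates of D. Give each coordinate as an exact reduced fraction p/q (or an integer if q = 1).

D = (-7417/653, 3522/653)

1. D_x = -7417/653  [EA ∥ DB ∩ AB ∥ ED]
2. D_y = 3522/653  [EA ∥ DB ∩ AB ∥ ED]
   → D = (-7417/653, 3522/653)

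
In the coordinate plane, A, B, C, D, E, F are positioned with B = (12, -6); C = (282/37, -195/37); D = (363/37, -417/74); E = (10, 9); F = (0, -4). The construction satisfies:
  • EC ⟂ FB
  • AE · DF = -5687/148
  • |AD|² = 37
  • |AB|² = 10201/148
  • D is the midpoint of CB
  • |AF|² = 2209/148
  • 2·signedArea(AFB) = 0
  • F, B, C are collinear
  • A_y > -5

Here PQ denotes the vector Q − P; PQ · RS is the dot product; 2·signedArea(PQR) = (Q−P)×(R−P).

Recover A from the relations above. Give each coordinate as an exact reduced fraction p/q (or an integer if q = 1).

A = (141/37, -343/74)

1. A_x = 141/37  [2·signedArea(AFB) = 0 ∩ AE · DF = -5687/148]
2. A_y = -343/74  [2·signedArea(AFB) = 0 ∩ AE · DF = -5687/148]
   → A = (141/37, -343/74)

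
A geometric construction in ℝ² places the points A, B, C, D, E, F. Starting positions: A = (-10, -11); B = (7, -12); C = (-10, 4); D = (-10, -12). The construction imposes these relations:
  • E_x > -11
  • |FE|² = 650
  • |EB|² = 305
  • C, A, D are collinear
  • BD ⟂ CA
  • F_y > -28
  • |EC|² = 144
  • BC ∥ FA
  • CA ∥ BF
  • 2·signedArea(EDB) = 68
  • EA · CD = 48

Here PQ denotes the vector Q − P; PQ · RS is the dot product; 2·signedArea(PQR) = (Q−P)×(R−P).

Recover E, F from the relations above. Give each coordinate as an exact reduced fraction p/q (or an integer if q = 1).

E = (-10, -8)
F = (7, -27)

1. E_y = -8  [EA · CD = 48]
2. E_x = -10  [|EC|² = 144]
   → E = (-10, -8)
3. F_x = 7  [BC ∥ FA ∩ CA ∥ BF]
4. F_y = -27  [BC ∥ FA ∩ CA ∥ BF]
   → F = (7, -27)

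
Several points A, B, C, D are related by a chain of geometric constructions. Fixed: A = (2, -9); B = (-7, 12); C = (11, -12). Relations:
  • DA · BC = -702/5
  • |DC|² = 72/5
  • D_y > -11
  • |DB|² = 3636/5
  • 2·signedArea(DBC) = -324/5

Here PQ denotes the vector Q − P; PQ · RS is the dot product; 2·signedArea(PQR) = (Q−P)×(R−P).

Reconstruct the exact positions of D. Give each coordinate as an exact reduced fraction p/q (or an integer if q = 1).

D = (37/5, -54/5)

1. D_x = 37/5  [2·signedArea(DBC) = -324/5 ∩ DA · BC = -702/5]
2. D_y = -54/5  [2·signedArea(DBC) = -324/5 ∩ DA · BC = -702/5]
   → D = (37/5, -54/5)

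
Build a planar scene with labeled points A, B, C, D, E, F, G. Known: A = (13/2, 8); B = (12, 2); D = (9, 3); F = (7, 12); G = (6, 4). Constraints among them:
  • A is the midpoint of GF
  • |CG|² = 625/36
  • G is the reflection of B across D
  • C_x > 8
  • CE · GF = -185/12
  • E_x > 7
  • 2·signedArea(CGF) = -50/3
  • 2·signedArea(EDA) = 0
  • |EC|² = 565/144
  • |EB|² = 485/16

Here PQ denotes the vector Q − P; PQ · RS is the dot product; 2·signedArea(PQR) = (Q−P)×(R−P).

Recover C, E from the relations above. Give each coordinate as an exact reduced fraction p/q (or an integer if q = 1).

1. C_x = 17/2  [line -8·x + 1·y + 182/3 = 0 ∩ |CG|² = 625/36]
2. C_y = 22/3  [line -8·x + 1·y + 182/3 = 0 ∩ |CG|² = 625/36]
   → C = (17/2, 22/3)
3. E_x = 31/4  [CE · GF = -185/12 ∩ 2·signedArea(EDA) = 0]
4. E_y = 11/2  [CE · GF = -185/12 ∩ 2·signedArea(EDA) = 0]
   → E = (31/4, 11/2)

C = (17/2, 22/3)
E = (31/4, 11/2)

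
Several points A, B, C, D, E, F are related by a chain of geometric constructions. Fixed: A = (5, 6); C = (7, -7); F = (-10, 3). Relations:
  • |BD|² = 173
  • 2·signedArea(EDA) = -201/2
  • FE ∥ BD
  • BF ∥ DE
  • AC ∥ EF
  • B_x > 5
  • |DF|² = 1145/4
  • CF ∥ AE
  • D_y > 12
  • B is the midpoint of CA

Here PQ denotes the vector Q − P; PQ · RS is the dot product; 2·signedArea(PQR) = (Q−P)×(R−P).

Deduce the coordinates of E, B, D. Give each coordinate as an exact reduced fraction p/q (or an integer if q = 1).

B = (6, -1/2)
D = (4, 25/2)
E = (-12, 16)

1. E_x = -12  [AC ∥ EF ∩ CF ∥ AE]
2. E_y = 16  [AC ∥ EF ∩ CF ∥ AE]
   → E = (-12, 16)
3. B_x = 6  [B is the midpoint of CA]
4. B_y = -1/2  [B is the midpoint of CA]
   → B = (6, -1/2)
5. D_x = 4  [BF ∥ DE ∩ FE ∥ BD]
6. D_y = 25/2  [BF ∥ DE ∩ FE ∥ BD]
   → D = (4, 25/2)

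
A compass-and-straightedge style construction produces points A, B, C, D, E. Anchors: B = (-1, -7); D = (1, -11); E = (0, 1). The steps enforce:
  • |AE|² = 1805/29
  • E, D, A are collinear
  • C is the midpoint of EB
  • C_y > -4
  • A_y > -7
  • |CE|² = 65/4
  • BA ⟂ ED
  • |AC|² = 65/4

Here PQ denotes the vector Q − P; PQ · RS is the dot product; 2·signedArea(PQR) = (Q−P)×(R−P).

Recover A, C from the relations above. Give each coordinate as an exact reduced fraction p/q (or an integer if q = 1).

A = (19/29, -199/29)
C = (-1/2, -3)

1. A_x = 19/29  [E, D, A are collinear ∩ BA ⟂ ED]
2. A_y = -199/29  [E, D, A are collinear ∩ BA ⟂ ED]
   → A = (19/29, -199/29)
3. C_x = -1/2  [C is the midpoint of EB]
4. C_y = -3  [C is the midpoint of EB]
   → C = (-1/2, -3)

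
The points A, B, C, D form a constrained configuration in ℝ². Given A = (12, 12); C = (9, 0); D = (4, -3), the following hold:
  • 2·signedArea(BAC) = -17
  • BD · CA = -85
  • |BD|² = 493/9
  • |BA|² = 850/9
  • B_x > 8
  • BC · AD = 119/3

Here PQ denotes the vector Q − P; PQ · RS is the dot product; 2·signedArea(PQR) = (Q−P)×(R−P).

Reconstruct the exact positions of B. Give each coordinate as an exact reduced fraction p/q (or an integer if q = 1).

1. B_x = 25/3  [BD · CA = -85 ∩ BC · AD = 119/3]
2. B_y = 3  [BD · CA = -85 ∩ BC · AD = 119/3]
   → B = (25/3, 3)

B = (25/3, 3)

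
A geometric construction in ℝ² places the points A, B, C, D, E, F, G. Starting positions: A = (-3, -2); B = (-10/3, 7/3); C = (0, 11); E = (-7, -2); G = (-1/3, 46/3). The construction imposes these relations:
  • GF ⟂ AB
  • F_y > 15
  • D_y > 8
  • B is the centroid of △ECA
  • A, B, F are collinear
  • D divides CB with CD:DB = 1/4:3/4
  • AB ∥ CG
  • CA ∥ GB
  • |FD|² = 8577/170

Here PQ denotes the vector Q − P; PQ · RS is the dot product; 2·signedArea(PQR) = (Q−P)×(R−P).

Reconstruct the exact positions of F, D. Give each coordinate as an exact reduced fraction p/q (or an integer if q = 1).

1. F_x = -1099/255  [A, B, F are collinear ∩ GF ⟂ AB]
2. F_y = 3832/255  [A, B, F are collinear ∩ GF ⟂ AB]
   → F = (-1099/255, 3832/255)
3. D_x = -5/6  [D divides CB with CD:DB = 1/4:3/4]
4. D_y = 53/6  [D divides CB with CD:DB = 1/4:3/4]
   → D = (-5/6, 53/6)

D = (-5/6, 53/6)
F = (-1099/255, 3832/255)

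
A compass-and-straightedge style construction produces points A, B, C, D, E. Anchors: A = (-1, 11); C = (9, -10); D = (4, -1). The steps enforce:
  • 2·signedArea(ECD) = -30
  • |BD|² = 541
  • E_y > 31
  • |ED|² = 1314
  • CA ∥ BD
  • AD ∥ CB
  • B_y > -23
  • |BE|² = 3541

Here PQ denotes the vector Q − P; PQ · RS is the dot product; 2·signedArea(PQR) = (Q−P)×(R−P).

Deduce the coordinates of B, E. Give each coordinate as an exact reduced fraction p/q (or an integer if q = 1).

1. B_x = 14  [CA ∥ BD ∩ AD ∥ CB]
2. B_y = -22  [CA ∥ BD ∩ AD ∥ CB]
   → B = (14, -22)
3. E_x = -11  [line -9·x + -5·y + 61 = 0 ∩ |ED|² = 1314]
4. E_y = 32  [line -9·x + -5·y + 61 = 0 ∩ |ED|² = 1314]
   → E = (-11, 32)

B = (14, -22)
E = (-11, 32)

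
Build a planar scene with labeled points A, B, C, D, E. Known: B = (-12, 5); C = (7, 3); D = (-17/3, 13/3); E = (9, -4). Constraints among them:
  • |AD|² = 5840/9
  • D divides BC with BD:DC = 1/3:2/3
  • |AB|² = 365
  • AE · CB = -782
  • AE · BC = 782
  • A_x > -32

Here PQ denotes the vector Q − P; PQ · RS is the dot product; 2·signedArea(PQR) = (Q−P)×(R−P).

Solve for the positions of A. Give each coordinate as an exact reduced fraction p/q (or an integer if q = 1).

A = (-31, 7)

1. A_x = -31  [line -19·x + 2·y + -603 = 0 ∩ |AD|² = 5840/9]
2. A_y = 7  [line -19·x + 2·y + -603 = 0 ∩ |AD|² = 5840/9]
   → A = (-31, 7)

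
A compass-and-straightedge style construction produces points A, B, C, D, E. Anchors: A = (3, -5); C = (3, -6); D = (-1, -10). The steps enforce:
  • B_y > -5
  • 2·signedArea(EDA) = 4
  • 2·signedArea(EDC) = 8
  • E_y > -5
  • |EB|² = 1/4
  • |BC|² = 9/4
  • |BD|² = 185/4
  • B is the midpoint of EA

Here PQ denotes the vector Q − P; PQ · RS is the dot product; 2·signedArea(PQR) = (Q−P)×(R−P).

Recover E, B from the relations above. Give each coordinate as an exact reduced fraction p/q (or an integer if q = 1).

1. E_x = 3  [2·signedArea(EDC) = 8 ∩ 2·signedArea(EDA) = 4]
2. E_y = -4  [2·signedArea(EDC) = 8 ∩ 2·signedArea(EDA) = 4]
   → E = (3, -4)
3. B_x = 3  [B is the midpoint of EA]
4. B_y = -9/2  [B is the midpoint of EA]
   → B = (3, -9/2)

B = (3, -9/2)
E = (3, -4)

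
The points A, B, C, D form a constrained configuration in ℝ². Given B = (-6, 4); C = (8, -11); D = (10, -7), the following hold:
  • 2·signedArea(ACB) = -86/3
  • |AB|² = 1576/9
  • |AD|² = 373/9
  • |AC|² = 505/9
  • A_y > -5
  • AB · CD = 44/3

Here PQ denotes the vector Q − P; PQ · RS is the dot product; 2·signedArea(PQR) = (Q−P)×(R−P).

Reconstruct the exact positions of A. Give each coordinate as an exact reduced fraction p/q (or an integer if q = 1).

1. A_x = 4  [2·signedArea(ACB) = -86/3 ∩ AB · CD = 44/3]
2. A_y = -14/3  [2·signedArea(ACB) = -86/3 ∩ AB · CD = 44/3]
   → A = (4, -14/3)

A = (4, -14/3)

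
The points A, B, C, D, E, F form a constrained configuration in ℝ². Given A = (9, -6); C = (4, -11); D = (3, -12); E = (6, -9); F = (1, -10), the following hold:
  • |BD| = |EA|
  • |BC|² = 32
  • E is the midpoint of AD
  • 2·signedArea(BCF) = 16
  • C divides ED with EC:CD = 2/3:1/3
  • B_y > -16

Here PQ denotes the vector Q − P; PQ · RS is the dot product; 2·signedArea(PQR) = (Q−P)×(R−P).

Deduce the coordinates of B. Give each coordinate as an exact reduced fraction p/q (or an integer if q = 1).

1. B_x = 0  [line -1·x + -3·y + -45 = 0 ∩ |BC|² = 32]
2. B_y = -15  [line -1·x + -3·y + -45 = 0 ∩ |BC|² = 32]
   → B = (0, -15)

B = (0, -15)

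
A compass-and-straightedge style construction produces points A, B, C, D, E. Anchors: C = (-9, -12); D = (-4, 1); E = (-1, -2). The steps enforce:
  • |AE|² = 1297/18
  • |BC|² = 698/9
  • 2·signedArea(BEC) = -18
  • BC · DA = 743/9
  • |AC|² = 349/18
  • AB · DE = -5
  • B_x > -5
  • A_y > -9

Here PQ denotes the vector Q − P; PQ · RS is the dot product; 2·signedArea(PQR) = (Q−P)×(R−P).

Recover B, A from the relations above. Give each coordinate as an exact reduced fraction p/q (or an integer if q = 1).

1. B_x = -14/3  [line 10·x + -8·y + 12 = 0 ∩ |BC|² = 698/9]
2. B_y = -13/3  [line 10·x + -8·y + 12 = 0 ∩ |BC|² = 698/9]
   → B = (-14/3, -13/3)
3. A_x = -41/6  [BC · DA = 743/9 ∩ AB · DE = -5]
4. A_y = -49/6  [BC · DA = 743/9 ∩ AB · DE = -5]
   → A = (-41/6, -49/6)

A = (-41/6, -49/6)
B = (-14/3, -13/3)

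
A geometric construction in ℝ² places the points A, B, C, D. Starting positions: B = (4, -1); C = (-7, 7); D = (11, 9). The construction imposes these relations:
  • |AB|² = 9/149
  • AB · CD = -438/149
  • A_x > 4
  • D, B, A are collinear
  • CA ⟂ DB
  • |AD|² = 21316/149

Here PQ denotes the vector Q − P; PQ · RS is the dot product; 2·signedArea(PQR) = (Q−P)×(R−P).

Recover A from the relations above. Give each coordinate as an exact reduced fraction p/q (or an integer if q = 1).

A = (617/149, -119/149)

1. A_x = 617/149  [D, B, A are collinear ∩ CA ⟂ DB]
2. A_y = -119/149  [D, B, A are collinear ∩ CA ⟂ DB]
   → A = (617/149, -119/149)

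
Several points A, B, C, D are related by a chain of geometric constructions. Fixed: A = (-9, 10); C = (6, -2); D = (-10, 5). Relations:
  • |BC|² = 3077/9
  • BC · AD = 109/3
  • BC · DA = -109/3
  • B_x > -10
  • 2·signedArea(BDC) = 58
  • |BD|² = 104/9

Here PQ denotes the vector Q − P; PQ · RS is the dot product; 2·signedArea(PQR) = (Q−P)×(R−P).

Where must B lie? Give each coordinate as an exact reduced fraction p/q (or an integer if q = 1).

B = (-28/3, 25/3)

1. B_x = -28/3  [2·signedArea(BDC) = 58 ∩ BC · DA = -109/3]
2. B_y = 25/3  [2·signedArea(BDC) = 58 ∩ BC · DA = -109/3]
   → B = (-28/3, 25/3)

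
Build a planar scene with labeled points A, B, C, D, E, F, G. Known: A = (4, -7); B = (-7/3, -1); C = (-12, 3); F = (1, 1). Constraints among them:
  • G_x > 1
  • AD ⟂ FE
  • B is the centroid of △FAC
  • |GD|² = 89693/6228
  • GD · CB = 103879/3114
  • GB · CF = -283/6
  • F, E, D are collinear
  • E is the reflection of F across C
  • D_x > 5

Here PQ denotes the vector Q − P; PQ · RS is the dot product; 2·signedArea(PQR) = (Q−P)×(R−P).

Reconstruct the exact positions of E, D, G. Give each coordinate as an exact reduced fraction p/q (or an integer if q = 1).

D = (888/173, 63/173)
E = (-25, 5)
G = (1453/1038, -55/173)

1. E_x = -25  [E is the reflection of F across C]
2. E_y = 5  [E is the reflection of F across C]
   → E = (-25, 5)
3. D_x = 888/173  [F, E, D are collinear ∩ AD ⟂ FE]
4. D_y = 63/173  [F, E, D are collinear ∩ AD ⟂ FE]
   → D = (888/173, 63/173)
5. G_x = 1453/1038  [GD · CB = 103879/3114 ∩ GB · CF = -283/6]
6. G_y = -55/173  [GD · CB = 103879/3114 ∩ GB · CF = -283/6]
   → G = (1453/1038, -55/173)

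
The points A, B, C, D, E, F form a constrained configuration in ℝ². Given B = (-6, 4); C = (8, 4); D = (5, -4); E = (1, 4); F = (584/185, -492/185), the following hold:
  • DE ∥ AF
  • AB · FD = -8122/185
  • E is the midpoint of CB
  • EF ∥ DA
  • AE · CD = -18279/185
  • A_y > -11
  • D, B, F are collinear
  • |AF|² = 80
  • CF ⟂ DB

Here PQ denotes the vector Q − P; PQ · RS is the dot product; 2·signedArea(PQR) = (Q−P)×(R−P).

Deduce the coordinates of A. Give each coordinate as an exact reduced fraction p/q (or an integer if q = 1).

A = (1324/185, -1972/185)

1. A_x = 1324/185  [DE ∥ AF ∩ EF ∥ DA]
2. A_y = -1972/185  [DE ∥ AF ∩ EF ∥ DA]
   → A = (1324/185, -1972/185)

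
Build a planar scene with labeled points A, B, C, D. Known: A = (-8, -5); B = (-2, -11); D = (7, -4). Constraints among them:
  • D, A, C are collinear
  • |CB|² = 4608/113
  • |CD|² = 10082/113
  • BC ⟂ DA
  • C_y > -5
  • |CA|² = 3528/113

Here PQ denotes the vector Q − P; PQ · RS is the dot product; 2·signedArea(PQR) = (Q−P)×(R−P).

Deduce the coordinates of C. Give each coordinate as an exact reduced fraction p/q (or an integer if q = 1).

1. C_x = -274/113  [D, A, C are collinear ∩ BC ⟂ DA]
2. C_y = -523/113  [D, A, C are collinear ∩ BC ⟂ DA]
   → C = (-274/113, -523/113)

C = (-274/113, -523/113)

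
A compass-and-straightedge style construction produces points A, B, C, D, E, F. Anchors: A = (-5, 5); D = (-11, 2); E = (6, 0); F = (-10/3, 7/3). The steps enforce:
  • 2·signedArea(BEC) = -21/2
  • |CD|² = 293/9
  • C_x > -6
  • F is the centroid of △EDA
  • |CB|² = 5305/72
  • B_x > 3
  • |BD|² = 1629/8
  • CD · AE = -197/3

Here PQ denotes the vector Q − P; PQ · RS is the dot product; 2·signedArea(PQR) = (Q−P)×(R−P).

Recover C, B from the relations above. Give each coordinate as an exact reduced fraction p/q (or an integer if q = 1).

B = (13/4, 5/4)
C = (-16/3, 4/3)

1. C_x = -16/3  [line -11·x + 5·y + -196/3 = 0 ∩ |CD|² = 293/9]
2. C_y = 4/3  [line -11·x + 5·y + -196/3 = 0 ∩ |CD|² = 293/9]
   → C = (-16/3, 4/3)
3. B_x = 13/4  [line -4/3·x + -34/3·y + 37/2 = 0 ∩ |BD|² = 1629/8]
4. B_y = 5/4  [line -4/3·x + -34/3·y + 37/2 = 0 ∩ |BD|² = 1629/8]
   → B = (13/4, 5/4)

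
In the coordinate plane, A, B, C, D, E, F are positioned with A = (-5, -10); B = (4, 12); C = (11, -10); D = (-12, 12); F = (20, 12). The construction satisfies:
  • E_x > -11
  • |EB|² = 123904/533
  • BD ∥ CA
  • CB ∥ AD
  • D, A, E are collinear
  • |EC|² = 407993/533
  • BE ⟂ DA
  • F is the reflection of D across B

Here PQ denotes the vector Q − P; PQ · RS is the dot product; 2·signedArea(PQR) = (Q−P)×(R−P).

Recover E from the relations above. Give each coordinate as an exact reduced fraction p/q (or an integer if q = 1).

1. E_x = -5612/533  [D, A, E are collinear ∩ BE ⟂ DA]
2. E_y = 3932/533  [D, A, E are collinear ∩ BE ⟂ DA]
   → E = (-5612/533, 3932/533)

E = (-5612/533, 3932/533)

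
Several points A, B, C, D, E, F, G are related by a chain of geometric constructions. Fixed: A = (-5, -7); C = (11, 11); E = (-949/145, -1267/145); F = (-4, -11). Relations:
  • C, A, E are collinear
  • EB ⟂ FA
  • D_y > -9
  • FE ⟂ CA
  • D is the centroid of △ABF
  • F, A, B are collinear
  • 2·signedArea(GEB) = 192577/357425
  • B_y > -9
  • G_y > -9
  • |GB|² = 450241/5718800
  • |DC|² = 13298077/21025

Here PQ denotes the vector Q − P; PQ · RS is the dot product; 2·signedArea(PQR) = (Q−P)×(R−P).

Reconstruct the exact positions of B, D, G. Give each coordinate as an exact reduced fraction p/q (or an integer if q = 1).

B = (-11541/2465, -20391/2465)
D = (-11242/2465, -21587/2465)
G = (-19/4, -8)

1. B_x = -11541/2465  [F, A, B are collinear ∩ EB ⟂ FA]
2. B_y = -20391/2465  [F, A, B are collinear ∩ EB ⟂ FA]
   → B = (-11541/2465, -20391/2465)
3. D_x = -11242/2465  [D is the centroid of △ABF]
4. D_y = -21587/2465  [D is the centroid of △ABF]
   → D = (-11242/2465, -21587/2465)
5. G_x = -19/4  [line -1148/2465·x + 4592/2465·y + 31283/2465 = 0 ∩ |GB|² = 450241/5718800]
6. G_y = -8  [line -1148/2465·x + 4592/2465·y + 31283/2465 = 0 ∩ |GB|² = 450241/5718800]
   → G = (-19/4, -8)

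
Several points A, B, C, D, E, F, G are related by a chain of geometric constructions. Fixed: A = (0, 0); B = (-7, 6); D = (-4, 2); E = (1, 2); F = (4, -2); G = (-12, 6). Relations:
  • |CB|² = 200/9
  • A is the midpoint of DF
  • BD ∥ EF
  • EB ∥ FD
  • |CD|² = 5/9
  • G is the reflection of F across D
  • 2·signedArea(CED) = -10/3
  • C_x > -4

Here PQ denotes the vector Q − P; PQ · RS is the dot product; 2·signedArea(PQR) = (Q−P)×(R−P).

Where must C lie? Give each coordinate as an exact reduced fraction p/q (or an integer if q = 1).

C = (-11/3, 8/3)

1. C_y = 8/3  [2·signedArea(CED) = -10/3]
2. C_x = -11/3  [|CB|² = 200/9]
   → C = (-11/3, 8/3)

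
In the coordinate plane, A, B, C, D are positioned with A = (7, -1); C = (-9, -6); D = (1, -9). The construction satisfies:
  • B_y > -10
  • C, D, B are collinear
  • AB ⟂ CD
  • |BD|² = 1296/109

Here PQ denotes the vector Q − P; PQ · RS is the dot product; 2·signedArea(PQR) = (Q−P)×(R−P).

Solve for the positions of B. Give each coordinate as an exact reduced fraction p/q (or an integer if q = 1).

1. B_x = 469/109  [C, D, B are collinear ∩ AB ⟂ CD]
2. B_y = -1089/109  [C, D, B are collinear ∩ AB ⟂ CD]
   → B = (469/109, -1089/109)

B = (469/109, -1089/109)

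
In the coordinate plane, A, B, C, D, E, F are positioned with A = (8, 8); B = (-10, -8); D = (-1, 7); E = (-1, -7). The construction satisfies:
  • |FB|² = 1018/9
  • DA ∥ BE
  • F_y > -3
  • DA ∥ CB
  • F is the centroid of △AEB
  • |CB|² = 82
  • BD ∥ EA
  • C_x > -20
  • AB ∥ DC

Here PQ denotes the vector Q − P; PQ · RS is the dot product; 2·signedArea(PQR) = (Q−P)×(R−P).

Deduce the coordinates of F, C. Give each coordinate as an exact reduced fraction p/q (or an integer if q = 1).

1. F_x = -1  [F is the centroid of △AEB]
2. F_y = -7/3  [F is the centroid of △AEB]
   → F = (-1, -7/3)
3. C_x = -19  [DA ∥ CB ∩ AB ∥ DC]
4. C_y = -9  [DA ∥ CB ∩ AB ∥ DC]
   → C = (-19, -9)

C = (-19, -9)
F = (-1, -7/3)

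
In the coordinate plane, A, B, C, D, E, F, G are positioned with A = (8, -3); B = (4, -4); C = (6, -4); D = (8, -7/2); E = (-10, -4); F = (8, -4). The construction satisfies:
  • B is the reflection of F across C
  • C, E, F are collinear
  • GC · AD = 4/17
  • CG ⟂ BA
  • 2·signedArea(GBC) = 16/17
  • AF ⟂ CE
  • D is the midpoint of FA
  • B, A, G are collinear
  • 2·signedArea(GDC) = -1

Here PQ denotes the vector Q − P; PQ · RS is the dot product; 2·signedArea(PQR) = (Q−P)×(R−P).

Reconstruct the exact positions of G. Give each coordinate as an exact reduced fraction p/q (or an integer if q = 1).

G = (100/17, -60/17)

1. G_x = 100/17  [B, A, G are collinear ∩ CG ⟂ BA]
2. G_y = -60/17  [B, A, G are collinear ∩ CG ⟂ BA]
   → G = (100/17, -60/17)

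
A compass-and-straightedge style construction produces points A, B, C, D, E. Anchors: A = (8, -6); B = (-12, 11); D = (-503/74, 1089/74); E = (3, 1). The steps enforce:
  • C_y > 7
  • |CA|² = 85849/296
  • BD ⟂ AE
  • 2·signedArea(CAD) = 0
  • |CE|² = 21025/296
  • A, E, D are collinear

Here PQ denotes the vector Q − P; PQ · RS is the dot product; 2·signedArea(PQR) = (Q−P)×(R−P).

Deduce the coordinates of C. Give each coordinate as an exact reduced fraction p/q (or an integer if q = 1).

1. C_x = -281/148  [line -1533/74·x + -1095/74·y + 2847/37 = 0 ∩ |CE|² = 21025/296]
2. C_y = 1163/148  [line -1533/74·x + -1095/74·y + 2847/37 = 0 ∩ |CE|² = 21025/296]
   → C = (-281/148, 1163/148)

C = (-281/148, 1163/148)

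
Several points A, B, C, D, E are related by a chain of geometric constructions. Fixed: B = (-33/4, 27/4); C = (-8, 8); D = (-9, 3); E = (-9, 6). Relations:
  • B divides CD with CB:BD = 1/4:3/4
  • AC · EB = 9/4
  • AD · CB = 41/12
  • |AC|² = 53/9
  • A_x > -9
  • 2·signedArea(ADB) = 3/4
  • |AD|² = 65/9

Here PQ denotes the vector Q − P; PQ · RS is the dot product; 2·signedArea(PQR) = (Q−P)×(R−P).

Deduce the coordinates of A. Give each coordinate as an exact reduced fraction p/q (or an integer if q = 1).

A = (-26/3, 17/3)

1. A_x = -26/3  [2·signedArea(ADB) = 3/4 ∩ AC · EB = 9/4]
2. A_y = 17/3  [2·signedArea(ADB) = 3/4 ∩ AC · EB = 9/4]
   → A = (-26/3, 17/3)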